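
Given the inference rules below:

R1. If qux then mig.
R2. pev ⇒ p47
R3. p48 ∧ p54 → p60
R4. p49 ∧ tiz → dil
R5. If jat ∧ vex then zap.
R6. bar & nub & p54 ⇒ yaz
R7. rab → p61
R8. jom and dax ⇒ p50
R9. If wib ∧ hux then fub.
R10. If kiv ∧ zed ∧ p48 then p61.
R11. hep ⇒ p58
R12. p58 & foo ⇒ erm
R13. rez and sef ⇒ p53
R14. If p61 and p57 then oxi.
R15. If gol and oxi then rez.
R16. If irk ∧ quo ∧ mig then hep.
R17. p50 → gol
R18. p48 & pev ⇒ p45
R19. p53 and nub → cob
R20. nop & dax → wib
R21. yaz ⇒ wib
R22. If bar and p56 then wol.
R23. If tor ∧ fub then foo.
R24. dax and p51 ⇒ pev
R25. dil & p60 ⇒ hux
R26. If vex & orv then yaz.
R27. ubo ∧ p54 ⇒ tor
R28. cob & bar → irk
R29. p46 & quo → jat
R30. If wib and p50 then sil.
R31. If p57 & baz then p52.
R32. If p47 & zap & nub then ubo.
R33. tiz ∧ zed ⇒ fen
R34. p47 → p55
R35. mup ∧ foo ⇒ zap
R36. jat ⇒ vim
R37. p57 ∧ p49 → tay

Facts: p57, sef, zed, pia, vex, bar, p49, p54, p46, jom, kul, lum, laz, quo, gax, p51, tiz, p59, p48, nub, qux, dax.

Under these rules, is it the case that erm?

No

Forward chaining from the given facts derives: mig, p60, dil, yaz, p50, gol, wib, pev, hux, jat, sil, fen, vim, tay, p47, zap, fub, p45, ubo, p55, tor, foo.
The only rule concluding erm is R12, which needs p58; that is never established.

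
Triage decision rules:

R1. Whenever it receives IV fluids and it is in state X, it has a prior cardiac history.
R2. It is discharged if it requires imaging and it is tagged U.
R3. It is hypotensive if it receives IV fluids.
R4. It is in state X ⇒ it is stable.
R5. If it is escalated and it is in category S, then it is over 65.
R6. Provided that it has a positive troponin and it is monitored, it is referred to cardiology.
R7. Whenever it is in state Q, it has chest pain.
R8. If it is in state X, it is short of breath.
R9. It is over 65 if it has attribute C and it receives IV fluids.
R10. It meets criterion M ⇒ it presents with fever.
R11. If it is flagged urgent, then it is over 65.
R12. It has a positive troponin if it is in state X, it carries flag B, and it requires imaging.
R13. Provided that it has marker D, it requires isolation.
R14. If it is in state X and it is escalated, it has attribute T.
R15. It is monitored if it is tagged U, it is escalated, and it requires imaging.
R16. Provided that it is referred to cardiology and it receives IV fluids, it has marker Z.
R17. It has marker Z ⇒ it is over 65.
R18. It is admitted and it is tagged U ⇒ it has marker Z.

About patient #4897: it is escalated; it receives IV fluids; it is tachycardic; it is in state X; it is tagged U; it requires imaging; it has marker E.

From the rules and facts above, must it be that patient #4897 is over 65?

No

Forward chaining from the given facts derives: has a prior cardiac history, is discharged, is hypotensive, is stable, is short of breath, has attribute T, is monitored.
Rules concluding "it is over 65": R5 needs "it is in category S"; R9 needs "it has attribute C"; R11 needs "it is flagged urgent"; R17 needs "it has marker Z" — none of these are established.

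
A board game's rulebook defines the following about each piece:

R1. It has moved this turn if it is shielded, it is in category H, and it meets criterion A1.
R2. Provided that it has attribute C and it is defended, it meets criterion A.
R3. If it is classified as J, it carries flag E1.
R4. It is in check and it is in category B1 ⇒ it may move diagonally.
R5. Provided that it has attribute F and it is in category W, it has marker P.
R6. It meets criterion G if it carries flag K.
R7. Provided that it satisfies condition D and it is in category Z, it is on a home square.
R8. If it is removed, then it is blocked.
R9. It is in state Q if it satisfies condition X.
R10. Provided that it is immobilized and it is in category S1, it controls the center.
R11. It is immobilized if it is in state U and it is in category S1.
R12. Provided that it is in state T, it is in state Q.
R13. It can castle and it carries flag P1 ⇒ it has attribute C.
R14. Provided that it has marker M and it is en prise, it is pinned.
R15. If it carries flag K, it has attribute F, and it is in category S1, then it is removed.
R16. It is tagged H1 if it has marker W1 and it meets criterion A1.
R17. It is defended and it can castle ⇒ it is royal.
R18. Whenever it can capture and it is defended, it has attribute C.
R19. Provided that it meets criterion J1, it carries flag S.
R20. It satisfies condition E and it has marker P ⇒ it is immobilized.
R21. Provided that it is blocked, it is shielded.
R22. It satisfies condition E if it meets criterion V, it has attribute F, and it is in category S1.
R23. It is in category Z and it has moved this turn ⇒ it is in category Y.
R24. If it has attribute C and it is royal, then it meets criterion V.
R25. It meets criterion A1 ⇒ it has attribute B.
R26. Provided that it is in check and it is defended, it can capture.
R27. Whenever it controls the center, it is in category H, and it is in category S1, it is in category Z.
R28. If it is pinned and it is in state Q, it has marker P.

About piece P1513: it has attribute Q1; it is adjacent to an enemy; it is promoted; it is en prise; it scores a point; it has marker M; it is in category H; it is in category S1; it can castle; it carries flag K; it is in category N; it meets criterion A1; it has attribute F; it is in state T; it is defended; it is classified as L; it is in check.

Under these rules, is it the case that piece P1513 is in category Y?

By R12 (it is in state T): it is in state Q.
By R14 (it has marker M, it is en prise): it is pinned.
By R15 (it carries flag K, it has attribute F, it is in category S1): it is removed.
By R17 (it is defended, it can castle): it is royal.
By R26 (it is in check, it is defended): it can capture.
By R28 (it is pinned, it is in state Q): it has marker P.
By R8 (it is removed): it is blocked.
By R18 (it can capture, it is defended): it has attribute C.
By R21 (it is blocked): it is shielded.
By R24 (it has attribute C, it is royal): it meets criterion V.
By R1 (it is shielded, it is in category H, it meets criterion A1): it has moved this turn.
By R22 (it meets criterion V, it has attribute F, it is in category S1): it satisfies condition E.
By R20 (it satisfies condition E, it has marker P): it is immobilized.
By R10 (it is immobilized, it is in category S1): it controls the center.
By R27 (it controls the center, it is in category H, it is in category S1): it is in category Z.
By R23 (it is in category Z, it has moved this turn): it is in category Y.

Yes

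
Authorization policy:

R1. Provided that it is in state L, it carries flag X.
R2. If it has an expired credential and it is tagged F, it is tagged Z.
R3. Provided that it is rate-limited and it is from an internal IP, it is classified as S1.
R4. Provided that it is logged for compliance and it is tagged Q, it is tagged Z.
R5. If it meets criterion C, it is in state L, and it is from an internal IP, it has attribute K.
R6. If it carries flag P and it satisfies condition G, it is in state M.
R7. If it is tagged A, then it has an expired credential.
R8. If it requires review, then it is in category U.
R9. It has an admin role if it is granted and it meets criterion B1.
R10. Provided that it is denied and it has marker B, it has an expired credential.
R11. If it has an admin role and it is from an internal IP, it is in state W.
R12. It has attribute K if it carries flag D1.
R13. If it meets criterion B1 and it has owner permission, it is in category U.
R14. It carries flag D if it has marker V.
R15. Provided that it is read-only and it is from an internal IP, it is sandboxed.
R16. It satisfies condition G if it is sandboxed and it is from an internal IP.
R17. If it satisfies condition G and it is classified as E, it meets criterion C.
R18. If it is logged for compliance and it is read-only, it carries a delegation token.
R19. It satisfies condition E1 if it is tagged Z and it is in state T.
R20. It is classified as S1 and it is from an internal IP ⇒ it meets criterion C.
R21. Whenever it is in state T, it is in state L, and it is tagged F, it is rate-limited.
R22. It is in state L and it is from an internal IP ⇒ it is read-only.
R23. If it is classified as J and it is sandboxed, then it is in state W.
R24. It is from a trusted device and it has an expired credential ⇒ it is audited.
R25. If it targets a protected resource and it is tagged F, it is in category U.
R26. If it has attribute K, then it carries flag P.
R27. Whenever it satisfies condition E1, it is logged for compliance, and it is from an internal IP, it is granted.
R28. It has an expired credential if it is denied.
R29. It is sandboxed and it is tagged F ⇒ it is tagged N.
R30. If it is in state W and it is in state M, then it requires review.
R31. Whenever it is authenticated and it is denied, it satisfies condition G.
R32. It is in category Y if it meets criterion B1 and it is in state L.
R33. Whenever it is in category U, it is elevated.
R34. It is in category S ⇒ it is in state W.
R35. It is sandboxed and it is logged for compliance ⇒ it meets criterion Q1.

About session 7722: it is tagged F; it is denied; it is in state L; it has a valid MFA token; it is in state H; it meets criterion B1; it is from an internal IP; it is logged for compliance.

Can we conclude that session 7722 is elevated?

No

Forward chaining from the given facts derives: carries flag X, is read-only, has an expired credential, is in category Y, is tagged Z, is sandboxed, satisfies condition G, carries a delegation token, is tagged N, meets criterion Q1.
The only rule concluding "it is elevated" is R33, which needs "it is in category U"; that is never established.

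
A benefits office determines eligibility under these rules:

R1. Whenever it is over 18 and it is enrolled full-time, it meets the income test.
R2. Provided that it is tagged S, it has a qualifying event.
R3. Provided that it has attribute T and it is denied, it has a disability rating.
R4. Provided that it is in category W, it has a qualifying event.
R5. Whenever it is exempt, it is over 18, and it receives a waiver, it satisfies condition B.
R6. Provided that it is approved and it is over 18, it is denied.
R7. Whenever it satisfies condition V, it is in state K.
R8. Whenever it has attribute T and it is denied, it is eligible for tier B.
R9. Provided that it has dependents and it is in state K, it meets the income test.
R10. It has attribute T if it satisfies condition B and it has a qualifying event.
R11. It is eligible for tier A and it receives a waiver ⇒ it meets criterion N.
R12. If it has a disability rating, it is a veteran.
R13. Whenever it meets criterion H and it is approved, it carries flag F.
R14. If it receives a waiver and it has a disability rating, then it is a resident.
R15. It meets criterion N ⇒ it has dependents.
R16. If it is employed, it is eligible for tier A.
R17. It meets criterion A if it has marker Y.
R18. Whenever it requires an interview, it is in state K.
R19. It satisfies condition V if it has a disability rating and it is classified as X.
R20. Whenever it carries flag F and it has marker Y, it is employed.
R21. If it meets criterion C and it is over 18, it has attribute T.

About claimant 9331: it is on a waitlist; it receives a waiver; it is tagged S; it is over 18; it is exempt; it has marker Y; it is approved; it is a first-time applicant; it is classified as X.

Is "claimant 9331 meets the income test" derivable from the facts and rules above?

Forward chaining from the given facts derives: has a qualifying event, satisfies condition B, is denied, has attribute T, meets criterion A, has a disability rating, is eligible for tier B, is a veteran, is a resident, satisfies condition V, is in state K.
Rules concluding "it meets the income test": R1 needs "it is enrolled full-time"; R9 needs "it has dependents" — none of these are established.

No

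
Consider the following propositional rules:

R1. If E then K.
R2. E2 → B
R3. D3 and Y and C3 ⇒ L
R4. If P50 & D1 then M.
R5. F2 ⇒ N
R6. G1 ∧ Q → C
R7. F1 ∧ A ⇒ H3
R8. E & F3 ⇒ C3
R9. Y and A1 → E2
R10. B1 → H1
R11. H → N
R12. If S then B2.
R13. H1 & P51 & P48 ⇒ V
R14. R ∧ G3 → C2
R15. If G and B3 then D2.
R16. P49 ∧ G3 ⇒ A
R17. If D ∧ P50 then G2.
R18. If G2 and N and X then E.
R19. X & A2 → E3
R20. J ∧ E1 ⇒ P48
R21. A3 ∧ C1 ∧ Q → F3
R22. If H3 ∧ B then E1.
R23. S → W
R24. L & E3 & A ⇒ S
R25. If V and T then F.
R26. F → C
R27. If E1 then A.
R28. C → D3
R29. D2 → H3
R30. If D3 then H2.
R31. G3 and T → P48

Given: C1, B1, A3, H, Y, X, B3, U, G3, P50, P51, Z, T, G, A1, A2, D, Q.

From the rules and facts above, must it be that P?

No

Forward chaining from the given facts derives: E2, H1, N, D2, G2, E, E3, F3, H3, P48, K, B, C3, V, E1, F, C, A, D3, H2, L, S, B2, W.
No rule has P as its conclusion, and it is not among the given facts.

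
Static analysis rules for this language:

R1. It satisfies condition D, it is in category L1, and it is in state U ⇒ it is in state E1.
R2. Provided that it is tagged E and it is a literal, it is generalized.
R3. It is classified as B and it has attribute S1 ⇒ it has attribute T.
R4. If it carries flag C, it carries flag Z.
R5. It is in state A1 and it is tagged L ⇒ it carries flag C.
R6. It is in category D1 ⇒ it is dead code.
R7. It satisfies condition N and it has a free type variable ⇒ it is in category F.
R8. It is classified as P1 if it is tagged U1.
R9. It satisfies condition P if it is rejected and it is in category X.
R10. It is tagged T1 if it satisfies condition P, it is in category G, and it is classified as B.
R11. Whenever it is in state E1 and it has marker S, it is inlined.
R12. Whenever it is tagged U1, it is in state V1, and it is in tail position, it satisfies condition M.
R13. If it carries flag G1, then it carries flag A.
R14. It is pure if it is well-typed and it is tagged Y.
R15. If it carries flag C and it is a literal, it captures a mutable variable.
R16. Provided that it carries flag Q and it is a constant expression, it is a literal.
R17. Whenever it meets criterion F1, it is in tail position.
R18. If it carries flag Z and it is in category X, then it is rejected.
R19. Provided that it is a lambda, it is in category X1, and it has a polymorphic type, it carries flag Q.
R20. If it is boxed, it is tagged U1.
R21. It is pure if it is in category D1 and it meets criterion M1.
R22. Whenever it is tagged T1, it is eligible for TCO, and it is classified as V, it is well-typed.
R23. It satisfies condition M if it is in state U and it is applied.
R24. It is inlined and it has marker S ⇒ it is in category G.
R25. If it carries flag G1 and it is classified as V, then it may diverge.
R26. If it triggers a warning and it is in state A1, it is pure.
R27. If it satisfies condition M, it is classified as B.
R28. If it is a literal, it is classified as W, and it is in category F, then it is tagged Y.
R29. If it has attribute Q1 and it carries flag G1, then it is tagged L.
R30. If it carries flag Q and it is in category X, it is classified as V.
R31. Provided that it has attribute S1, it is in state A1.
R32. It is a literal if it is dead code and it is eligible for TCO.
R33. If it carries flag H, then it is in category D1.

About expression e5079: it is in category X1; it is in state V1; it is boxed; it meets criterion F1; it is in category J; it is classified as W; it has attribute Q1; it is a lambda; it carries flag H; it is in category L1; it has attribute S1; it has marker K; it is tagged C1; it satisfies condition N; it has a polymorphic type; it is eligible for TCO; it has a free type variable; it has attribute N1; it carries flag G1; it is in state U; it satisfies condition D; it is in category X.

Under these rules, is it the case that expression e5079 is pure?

No

Forward chaining from the given facts derives: is in state E1, is in category F, carries flag A, is in tail position, carries flag Q, is tagged U1, is tagged L, is classified as V, is in state A1, is in category D1, carries flag C, is dead code, is classified as P1, satisfies condition M, may diverge, is classified as B, is a literal, has attribute T, carries flag Z, captures a mutable variable, is rejected, is tagged Y, satisfies condition P.
Rules concluding "it is pure": R14 needs "it is well-typed"; R21 needs "it meets criterion M1"; R26 needs "it triggers a warning" — none of these are established.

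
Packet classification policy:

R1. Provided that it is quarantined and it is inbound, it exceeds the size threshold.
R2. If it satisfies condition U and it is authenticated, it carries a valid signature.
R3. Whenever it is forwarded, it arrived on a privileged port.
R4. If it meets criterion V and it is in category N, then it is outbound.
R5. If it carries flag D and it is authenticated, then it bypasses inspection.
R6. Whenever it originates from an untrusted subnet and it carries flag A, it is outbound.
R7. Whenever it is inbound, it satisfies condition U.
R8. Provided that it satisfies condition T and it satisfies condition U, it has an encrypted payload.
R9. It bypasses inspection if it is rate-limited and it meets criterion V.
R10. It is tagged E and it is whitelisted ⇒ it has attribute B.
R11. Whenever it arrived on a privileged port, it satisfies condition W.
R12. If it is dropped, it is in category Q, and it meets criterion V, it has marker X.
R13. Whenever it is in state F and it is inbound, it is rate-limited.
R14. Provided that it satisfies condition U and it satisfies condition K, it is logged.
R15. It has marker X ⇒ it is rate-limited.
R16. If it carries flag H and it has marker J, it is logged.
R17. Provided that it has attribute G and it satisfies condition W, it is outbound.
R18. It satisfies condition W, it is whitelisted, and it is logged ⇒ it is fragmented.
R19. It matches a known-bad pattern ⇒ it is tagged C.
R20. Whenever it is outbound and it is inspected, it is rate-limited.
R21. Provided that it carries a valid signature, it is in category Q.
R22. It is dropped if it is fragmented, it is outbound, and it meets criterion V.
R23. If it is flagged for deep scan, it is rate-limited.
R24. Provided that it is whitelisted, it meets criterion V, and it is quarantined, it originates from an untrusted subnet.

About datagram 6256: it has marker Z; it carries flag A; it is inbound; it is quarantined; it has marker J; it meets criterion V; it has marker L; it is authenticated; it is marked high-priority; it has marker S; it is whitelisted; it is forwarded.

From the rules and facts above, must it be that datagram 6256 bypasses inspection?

No

Forward chaining from the given facts derives: exceeds the size threshold, arrived on a privileged port, satisfies condition U, satisfies condition W, originates from an untrusted subnet, carries a valid signature, is outbound, is in category Q.
Rules concluding "it bypasses inspection": R5 needs "it carries flag D"; R9 needs "it is rate-limited" — none of these are established.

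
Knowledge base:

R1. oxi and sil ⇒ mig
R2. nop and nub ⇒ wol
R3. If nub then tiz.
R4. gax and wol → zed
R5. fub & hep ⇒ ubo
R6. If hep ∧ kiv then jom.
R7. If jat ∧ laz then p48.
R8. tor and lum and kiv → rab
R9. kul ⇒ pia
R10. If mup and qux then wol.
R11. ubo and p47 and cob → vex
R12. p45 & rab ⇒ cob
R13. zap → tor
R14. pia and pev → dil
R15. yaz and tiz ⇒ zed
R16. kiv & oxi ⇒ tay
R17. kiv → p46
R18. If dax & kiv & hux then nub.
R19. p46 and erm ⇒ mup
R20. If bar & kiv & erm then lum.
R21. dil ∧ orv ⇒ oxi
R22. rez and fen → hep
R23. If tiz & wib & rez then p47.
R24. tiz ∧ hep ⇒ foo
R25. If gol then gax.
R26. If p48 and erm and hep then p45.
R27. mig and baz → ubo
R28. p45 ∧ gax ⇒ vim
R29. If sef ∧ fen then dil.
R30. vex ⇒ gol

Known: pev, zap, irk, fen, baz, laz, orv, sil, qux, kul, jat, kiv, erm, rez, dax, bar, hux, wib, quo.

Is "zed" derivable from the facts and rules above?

p48  (by R7: jat, laz)
pia  (by R9: kul)
tor  (by R13: zap)
dil  (by R14: pia, pev)
p46  (by R17: kiv)
nub  (by R18: dax, kiv, hux)
mup  (by R19: p46, erm)
lum  (by R20: bar, kiv, erm)
oxi  (by R21: dil, orv)
hep  (by R22: rez, fen)
p45  (by R26: p48, erm, hep)
mig  (by R1: oxi, sil)
tiz  (by R3: nub)
rab  (by R8: tor, lum, kiv)
wol  (by R10: mup, qux)
cob  (by R12: p45, rab)
p47  (by R23: tiz, wib, rez)
ubo  (by R27: mig, baz)
vex  (by R11: ubo, p47, cob)
gol  (by R30: vex)
gax  (by R25: gol)
zed  (by R4: gax, wol)

Yes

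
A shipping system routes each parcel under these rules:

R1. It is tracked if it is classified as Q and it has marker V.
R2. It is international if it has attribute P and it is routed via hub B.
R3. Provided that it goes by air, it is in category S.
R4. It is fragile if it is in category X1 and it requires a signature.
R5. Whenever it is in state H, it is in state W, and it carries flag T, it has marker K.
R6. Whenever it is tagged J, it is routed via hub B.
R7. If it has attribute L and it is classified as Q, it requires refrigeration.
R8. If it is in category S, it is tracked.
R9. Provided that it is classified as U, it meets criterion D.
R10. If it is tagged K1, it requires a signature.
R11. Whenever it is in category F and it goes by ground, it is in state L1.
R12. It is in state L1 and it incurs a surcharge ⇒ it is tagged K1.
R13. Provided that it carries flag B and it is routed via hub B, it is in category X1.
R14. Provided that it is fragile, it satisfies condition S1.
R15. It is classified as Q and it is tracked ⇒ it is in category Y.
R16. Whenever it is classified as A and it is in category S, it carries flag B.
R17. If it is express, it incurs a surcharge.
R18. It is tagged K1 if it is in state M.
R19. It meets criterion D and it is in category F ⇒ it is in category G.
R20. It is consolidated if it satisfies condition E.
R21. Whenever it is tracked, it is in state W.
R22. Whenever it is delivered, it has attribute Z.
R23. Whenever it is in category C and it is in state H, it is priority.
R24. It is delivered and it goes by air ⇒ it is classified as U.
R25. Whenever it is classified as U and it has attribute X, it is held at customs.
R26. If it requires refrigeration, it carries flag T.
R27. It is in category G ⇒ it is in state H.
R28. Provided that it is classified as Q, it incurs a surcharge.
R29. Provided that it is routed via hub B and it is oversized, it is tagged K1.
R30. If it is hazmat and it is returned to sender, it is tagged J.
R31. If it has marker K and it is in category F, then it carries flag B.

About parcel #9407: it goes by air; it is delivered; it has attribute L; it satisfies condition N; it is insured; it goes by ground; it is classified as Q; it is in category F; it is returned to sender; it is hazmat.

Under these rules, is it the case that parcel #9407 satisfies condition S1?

By R3 (it goes by air): it is in category S.
By R7 (it has attribute L, it is classified as Q): it requires refrigeration.
By R8 (it is in category S): it is tracked.
By R11 (it is in category F, it goes by ground): it is in state L1.
By R21 (it is tracked): it is in state W.
By R24 (it is delivered, it goes by air): it is classified as U.
By R26 (it requires refrigeration): it carries flag T.
By R28 (it is classified as Q): it incurs a surcharge.
By R30 (it is hazmat, it is returned to sender): it is tagged J.
By R6 (it is tagged J): it is routed via hub B.
By R9 (it is classified as U): it meets criterion D.
By R12 (it is in state L1, it incurs a surcharge): it is tagged K1.
By R19 (it meets criterion D, it is in category F): it is in category G.
By R27 (it is in category G): it is in state H.
By R5 (it is in state H, it is in state W, it carries flag T): it has marker K.
By R10 (it is tagged K1): it requires a signature.
By R31 (it has marker K, it is in category F): it carries flag B.
By R13 (it carries flag B, it is routed via hub B): it is in category X1.
By R4 (it is in category X1, it requires a signature): it is fragile.
By R14 (it is fragile): it satisfies condition S1.

Yes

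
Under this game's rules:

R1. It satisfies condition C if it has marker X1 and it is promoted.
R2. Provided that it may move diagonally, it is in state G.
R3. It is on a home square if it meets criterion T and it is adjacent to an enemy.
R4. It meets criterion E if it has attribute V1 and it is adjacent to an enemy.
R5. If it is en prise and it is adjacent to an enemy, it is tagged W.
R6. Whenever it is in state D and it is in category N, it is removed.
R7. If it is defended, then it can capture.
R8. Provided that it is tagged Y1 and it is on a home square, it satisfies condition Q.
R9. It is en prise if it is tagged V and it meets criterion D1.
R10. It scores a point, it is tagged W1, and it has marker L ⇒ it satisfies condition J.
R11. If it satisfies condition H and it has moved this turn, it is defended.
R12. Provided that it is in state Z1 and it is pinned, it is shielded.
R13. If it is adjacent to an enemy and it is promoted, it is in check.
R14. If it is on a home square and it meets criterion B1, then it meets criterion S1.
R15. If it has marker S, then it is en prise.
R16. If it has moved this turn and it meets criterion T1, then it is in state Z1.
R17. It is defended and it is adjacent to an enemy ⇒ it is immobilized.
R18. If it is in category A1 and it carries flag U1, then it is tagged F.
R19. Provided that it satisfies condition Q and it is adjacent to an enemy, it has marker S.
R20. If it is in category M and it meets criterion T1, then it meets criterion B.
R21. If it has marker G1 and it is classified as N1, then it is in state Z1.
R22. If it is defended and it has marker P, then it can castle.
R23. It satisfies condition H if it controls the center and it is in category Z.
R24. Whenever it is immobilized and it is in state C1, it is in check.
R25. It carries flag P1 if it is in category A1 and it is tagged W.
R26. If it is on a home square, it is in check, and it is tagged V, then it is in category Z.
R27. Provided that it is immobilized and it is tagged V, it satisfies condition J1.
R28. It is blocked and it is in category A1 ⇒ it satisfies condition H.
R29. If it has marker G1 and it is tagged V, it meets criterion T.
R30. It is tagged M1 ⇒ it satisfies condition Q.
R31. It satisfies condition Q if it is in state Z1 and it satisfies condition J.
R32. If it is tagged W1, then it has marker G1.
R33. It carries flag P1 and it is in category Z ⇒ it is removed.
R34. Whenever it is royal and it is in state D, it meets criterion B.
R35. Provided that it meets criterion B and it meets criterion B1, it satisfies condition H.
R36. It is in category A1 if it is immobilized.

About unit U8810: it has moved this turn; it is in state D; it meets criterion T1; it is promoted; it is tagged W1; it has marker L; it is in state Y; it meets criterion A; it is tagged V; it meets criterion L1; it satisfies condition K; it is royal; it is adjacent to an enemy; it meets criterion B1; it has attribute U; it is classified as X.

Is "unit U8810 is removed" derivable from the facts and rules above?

Forward chaining from the given facts derives: is in check, is in state Z1, has marker G1, meets criterion B, satisfies condition H, is defended, is immobilized, satisfies condition J1, meets criterion T, is in category A1, is on a home square, can capture, meets criterion S1, is in category Z.
Rules concluding "it is removed": R6 needs "it is in category N"; R33 needs "it carries flag P1" — none of these are established.

No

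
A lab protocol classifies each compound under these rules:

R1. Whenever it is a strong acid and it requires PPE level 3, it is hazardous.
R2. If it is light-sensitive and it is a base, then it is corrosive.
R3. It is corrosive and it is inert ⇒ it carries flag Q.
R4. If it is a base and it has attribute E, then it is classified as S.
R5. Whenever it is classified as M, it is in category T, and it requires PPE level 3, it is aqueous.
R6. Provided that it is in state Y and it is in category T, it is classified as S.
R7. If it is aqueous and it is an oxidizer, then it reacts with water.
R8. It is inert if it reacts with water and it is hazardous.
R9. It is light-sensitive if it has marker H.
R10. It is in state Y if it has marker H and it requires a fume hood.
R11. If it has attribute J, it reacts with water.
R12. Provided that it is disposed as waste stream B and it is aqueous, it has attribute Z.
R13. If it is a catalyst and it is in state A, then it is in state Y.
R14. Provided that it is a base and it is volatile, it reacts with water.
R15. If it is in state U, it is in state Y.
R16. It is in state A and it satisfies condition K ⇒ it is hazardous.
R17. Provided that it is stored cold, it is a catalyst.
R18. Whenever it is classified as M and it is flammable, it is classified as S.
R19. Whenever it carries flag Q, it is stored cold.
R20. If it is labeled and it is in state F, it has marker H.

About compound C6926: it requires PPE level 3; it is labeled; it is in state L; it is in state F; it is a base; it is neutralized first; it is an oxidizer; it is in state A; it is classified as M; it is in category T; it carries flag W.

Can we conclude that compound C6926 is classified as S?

Forward chaining from the given facts derives: is aqueous, reacts with water, has marker H, is light-sensitive, is corrosive.
Rules concluding "it is classified as S": R4 needs "it has attribute E"; R6 needs "it is in state Y"; R18 needs "it is flammable" — none of these are established.

No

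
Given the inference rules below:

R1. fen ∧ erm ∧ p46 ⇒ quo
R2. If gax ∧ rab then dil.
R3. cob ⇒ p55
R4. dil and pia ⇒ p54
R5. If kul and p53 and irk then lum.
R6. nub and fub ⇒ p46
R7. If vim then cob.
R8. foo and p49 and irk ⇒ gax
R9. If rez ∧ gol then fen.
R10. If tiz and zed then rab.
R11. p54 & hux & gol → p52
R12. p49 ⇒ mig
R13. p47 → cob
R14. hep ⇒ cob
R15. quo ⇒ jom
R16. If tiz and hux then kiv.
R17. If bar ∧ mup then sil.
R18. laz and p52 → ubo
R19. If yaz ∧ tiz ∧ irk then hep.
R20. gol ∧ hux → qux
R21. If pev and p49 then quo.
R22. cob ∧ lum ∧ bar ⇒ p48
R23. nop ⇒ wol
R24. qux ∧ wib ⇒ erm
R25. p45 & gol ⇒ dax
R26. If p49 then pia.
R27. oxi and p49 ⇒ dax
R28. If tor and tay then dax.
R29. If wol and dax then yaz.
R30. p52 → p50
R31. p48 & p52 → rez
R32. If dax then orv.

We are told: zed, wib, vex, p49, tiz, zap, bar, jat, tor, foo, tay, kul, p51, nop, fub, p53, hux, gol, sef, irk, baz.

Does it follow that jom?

Forward chaining from the given facts derives: lum, gax, rab, mig, kiv, qux, wol, erm, pia, dax, yaz, orv, dil, p54, p52, hep, p50, cob, p48, rez, p55, fen.
The only rule concluding jom is R15, which needs quo; that is never established.

No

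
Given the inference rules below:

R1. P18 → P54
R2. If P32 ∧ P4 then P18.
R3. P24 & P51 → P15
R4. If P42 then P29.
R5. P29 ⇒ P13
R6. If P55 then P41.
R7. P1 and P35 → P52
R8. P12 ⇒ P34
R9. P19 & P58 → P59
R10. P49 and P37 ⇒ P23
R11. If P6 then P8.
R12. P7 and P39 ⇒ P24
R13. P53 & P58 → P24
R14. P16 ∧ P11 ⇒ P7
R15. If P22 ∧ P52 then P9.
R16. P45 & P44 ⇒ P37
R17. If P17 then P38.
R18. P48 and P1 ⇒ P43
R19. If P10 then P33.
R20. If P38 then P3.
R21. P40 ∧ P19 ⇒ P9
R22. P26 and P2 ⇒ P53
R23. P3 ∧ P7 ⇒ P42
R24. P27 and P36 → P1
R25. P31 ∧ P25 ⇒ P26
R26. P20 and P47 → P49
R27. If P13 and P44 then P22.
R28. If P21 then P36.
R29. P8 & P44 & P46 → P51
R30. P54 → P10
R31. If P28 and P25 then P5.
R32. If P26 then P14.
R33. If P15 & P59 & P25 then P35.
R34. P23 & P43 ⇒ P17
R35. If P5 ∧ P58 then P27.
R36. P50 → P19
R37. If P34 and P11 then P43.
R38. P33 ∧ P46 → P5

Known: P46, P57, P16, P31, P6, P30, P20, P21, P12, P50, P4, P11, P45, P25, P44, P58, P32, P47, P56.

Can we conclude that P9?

No

Forward chaining from the given facts derives: P18, P34, P8, P7, P37, P26, P49, P36, P51, P14, P19, P43, P54, P59, P23, P10, P17, P38, P33, P3, P42, P5, P29, P13, P22, P27, P1.
Rules concluding P9: R15 needs P52; R21 needs P40 — none of these are established.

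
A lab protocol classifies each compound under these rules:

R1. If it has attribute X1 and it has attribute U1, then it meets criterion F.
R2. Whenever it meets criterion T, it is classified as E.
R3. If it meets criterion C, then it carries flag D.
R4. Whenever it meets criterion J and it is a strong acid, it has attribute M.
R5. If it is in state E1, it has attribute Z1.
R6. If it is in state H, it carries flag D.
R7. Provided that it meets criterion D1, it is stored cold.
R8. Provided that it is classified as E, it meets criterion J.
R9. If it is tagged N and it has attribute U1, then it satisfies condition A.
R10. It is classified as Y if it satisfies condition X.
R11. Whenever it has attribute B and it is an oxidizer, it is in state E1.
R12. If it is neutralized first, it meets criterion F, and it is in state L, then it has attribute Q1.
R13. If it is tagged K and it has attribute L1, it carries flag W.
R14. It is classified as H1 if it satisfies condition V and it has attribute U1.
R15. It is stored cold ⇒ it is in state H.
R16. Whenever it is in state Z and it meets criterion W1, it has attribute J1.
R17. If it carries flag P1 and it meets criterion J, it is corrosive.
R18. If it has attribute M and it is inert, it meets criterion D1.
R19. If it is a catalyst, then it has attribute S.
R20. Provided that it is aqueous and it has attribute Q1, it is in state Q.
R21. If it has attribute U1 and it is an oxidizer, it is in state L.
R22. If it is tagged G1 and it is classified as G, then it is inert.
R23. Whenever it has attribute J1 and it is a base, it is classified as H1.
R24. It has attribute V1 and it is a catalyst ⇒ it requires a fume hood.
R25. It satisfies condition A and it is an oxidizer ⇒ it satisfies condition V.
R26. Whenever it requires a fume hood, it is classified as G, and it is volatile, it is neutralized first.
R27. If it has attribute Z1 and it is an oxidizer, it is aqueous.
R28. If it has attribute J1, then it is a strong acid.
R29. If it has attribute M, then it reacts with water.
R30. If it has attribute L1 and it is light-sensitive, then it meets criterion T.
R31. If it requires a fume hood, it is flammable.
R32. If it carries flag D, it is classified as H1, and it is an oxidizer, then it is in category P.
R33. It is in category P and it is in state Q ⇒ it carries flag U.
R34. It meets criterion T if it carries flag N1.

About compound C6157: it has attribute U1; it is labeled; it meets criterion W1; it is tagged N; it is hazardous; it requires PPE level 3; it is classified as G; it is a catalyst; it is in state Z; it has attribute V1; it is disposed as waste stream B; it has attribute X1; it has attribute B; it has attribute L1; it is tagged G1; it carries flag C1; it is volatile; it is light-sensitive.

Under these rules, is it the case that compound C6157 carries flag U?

Forward chaining from the given facts derives: meets criterion F, satisfies condition A, has attribute J1, has attribute S, is inert, requires a fume hood, is neutralized first, is a strong acid, meets criterion T, is flammable, is classified as E, meets criterion J, has attribute M, meets criterion D1, reacts with water, is stored cold, is in state H, carries flag D.
The only rule concluding "it carries flag U" is R33, which needs "it is in category P"; that is never established.

No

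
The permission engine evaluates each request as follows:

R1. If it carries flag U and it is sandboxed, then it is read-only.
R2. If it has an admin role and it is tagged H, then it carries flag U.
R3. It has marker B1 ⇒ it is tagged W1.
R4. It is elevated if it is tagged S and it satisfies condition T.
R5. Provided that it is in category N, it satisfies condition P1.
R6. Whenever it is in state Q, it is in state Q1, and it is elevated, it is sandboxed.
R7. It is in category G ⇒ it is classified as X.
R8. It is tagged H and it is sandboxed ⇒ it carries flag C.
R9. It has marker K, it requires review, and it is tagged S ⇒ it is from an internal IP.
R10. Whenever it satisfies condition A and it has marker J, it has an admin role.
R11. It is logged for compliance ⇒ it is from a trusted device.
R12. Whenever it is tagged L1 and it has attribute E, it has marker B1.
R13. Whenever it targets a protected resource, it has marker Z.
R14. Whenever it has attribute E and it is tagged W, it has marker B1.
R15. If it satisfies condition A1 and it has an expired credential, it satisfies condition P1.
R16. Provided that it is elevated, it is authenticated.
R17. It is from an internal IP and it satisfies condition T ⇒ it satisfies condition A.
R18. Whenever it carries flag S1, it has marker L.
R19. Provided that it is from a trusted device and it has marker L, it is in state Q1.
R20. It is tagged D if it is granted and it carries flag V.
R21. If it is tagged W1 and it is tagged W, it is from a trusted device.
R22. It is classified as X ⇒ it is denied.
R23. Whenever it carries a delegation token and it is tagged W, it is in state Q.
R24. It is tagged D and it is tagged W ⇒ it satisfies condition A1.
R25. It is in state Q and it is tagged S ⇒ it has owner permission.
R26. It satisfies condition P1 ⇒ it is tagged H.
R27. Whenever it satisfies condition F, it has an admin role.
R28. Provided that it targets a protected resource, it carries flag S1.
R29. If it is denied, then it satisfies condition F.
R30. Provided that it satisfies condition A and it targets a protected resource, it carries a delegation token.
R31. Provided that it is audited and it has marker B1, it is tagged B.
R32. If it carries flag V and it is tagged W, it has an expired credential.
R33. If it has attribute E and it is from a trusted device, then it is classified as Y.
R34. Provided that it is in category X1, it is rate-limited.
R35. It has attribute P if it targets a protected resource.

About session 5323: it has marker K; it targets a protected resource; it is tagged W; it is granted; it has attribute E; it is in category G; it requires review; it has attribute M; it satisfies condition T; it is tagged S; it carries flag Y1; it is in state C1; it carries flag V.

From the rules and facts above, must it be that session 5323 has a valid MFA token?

No

Forward chaining from the given facts derives: is elevated, is classified as X, is from an internal IP, has marker Z, has marker B1, is authenticated, satisfies condition A, is tagged D, is denied, satisfies condition A1, carries flag S1, satisfies condition F, carries a delegation token, has an expired credential, has attribute P, is tagged W1, satisfies condition P1, has marker L, is from a trusted device, is in state Q, has owner permission, is tagged H, has an admin role, is classified as Y, carries flag U, is in state Q1, is sandboxed, carries flag C, is read-only.
No rule has "it has a valid MFA token" as its conclusion, and it is not among the given facts.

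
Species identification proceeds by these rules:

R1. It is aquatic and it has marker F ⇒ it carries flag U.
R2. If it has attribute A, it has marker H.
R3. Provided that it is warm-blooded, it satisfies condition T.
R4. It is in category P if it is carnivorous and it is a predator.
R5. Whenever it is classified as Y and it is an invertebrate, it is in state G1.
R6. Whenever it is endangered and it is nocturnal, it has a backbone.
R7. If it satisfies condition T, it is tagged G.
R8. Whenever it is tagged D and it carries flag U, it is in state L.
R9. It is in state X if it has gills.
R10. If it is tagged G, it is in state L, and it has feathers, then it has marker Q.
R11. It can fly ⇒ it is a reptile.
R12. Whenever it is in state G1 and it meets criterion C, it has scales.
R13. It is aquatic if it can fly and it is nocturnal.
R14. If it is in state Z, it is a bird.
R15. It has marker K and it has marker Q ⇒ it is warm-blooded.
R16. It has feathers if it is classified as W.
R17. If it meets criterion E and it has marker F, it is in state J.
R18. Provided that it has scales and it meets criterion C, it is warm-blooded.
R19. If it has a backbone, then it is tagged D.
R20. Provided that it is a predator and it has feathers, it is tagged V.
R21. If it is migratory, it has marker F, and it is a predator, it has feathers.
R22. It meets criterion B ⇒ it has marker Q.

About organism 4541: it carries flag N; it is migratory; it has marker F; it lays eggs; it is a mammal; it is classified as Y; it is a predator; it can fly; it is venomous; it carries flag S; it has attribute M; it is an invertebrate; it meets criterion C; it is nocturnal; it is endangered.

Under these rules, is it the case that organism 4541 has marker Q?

By R5 (it is classified as Y, it is an invertebrate): it is in state G1.
By R6 (it is endangered, it is nocturnal): it has a backbone.
By R12 (it is in state G1, it meets criterion C): it has scales.
By R13 (it can fly, it is nocturnal): it is aquatic.
By R18 (it has scales, it meets criterion C): it is warm-blooded.
By R19 (it has a backbone): it is tagged D.
By R21 (it is migratory, it has marker F, it is a predator): it has feathers.
By R1 (it is aquatic, it has marker F): it carries flag U.
By R3 (it is warm-blooded): it satisfies condition T.
By R7 (it satisfies condition T): it is tagged G.
By R8 (it is tagged D, it carries flag U): it is in state L.
By R10 (it is tagged G, it is in state L, it has feathers): it has marker Q.

Yes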